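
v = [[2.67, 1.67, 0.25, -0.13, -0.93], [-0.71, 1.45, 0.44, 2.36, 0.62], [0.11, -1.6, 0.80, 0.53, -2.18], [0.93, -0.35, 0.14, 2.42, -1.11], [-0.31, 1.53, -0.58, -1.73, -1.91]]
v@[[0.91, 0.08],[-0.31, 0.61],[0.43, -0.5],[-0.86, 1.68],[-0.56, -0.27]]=[[2.65, 1.14],[-3.28, 4.41],[1.71, 0.11],[-0.44, 4.16],[1.55, -1.19]]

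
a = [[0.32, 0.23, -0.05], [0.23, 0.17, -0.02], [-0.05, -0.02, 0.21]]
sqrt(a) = [[0.47, 0.31, -0.05], [0.31, 0.27, -0.01], [-0.05, -0.01, 0.46]]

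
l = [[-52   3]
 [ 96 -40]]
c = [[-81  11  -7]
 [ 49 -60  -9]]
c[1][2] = -9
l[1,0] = 96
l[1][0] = 96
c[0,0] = -81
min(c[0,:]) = -81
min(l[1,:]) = -40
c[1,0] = 49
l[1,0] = 96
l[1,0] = 96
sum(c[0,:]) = -77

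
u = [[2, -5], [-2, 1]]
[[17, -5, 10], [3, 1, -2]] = u@ [[-4, 0, 0], [-5, 1, -2]]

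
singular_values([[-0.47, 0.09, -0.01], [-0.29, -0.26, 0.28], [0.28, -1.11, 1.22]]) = [1.71, 0.57, 0.04]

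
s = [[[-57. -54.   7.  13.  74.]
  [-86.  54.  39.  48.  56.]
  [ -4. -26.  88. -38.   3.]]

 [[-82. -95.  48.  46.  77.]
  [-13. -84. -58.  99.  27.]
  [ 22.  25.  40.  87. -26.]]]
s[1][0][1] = -95.0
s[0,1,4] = 56.0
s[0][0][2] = 7.0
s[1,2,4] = -26.0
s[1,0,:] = [-82.0, -95.0, 48.0, 46.0, 77.0]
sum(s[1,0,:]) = -6.0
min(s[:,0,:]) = -95.0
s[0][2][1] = -26.0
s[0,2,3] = -38.0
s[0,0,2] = 7.0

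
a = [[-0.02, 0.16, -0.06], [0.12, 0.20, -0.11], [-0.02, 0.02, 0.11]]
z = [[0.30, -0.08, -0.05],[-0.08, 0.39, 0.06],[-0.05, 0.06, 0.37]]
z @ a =[[-0.01, 0.03, -0.01], [0.05, 0.07, -0.03], [0.0, 0.01, 0.04]]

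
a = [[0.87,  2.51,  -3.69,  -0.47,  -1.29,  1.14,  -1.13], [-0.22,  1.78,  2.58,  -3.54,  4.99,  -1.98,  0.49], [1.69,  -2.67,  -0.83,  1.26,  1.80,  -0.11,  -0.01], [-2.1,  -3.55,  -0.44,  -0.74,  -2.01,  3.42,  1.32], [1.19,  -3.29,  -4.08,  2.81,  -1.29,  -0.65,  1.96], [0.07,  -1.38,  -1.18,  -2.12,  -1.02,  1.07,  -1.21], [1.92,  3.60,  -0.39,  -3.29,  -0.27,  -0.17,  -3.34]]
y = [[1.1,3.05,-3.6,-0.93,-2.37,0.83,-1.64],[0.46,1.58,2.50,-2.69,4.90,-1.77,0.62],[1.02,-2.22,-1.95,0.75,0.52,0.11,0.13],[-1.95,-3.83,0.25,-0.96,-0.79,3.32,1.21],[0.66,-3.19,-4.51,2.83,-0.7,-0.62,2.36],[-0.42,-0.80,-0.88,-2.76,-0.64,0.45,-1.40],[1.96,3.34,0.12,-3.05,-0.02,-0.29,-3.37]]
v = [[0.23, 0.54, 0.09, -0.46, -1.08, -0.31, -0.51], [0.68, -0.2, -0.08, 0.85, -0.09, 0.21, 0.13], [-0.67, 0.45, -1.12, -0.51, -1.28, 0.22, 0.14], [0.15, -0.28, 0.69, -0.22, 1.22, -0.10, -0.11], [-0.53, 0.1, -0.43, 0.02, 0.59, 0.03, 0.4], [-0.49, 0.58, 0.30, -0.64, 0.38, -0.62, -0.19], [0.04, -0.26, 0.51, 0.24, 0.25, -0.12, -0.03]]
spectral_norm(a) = 10.32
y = v + a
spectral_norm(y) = 9.96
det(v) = 0.00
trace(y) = -3.85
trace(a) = -2.48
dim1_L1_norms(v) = [3.22, 2.24, 4.39, 2.77, 2.1, 3.2, 1.45]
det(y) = 1606.00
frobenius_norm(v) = 3.53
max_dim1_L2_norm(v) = 1.97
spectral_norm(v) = 2.62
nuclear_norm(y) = 31.09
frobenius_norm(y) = 14.60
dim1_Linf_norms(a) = [3.69, 4.99, 2.67, 3.55, 4.08, 2.12, 3.6]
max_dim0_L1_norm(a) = 18.78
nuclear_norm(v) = 6.74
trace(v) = -1.37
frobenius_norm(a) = 14.85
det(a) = 3552.50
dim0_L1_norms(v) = [2.79, 2.41, 3.22, 2.94, 4.89, 1.61, 1.51]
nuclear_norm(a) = 32.26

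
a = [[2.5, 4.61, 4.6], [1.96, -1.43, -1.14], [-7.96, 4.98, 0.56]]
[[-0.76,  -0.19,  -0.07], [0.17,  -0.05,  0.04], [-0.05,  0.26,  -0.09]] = a @ [[-0.01, -0.04, 0.01], [-0.01, -0.01, 0.0], [-0.15, -0.01, -0.02]]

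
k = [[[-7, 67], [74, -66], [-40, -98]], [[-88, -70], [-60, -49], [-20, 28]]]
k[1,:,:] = [[-88, -70], [-60, -49], [-20, 28]]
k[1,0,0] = -88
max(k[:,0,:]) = 67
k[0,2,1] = -98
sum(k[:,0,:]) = -98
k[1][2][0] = -20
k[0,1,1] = -66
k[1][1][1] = -49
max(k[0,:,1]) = 67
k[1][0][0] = -88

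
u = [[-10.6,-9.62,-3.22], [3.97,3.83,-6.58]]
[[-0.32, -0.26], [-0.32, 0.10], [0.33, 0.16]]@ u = [[2.36, 2.08, 2.74], [3.79, 3.46, 0.37], [-2.86, -2.56, -2.12]]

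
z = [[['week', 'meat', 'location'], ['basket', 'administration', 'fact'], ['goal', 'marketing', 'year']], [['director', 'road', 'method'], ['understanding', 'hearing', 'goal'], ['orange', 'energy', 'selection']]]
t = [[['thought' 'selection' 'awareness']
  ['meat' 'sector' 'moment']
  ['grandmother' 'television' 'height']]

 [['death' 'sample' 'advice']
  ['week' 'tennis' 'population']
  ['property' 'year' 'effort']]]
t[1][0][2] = 'advice'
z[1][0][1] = 'road'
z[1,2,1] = 'energy'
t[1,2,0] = 'property'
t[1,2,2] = 'effort'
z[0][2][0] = 'goal'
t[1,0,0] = 'death'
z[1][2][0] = 'orange'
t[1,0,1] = 'sample'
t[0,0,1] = 'selection'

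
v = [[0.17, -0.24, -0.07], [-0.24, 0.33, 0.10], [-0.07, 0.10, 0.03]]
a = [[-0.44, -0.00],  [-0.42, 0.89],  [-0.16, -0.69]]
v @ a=[[0.04,-0.17], [-0.05,0.22], [-0.02,0.07]]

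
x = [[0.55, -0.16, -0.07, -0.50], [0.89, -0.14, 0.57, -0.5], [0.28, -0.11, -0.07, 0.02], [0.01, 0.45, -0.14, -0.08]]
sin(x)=[[0.58, -0.15, -0.05, -0.51], [0.91, -0.11, 0.61, -0.49], [0.28, -0.1, -0.07, 0.02], [-0.02, 0.48, -0.13, -0.06]]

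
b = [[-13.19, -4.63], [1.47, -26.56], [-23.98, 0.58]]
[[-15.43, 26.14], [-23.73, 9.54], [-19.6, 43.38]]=b@[[0.84,-1.82], [0.94,-0.46]]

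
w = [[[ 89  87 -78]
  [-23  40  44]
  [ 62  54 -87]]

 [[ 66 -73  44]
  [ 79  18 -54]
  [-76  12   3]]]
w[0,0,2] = -78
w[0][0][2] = -78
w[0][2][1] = 54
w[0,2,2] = -87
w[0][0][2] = -78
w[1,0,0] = 66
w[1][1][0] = 79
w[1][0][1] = -73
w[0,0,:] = [89, 87, -78]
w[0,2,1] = 54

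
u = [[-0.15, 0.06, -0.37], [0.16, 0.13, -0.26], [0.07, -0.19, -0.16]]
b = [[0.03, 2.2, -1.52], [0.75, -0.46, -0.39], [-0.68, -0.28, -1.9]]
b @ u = [[0.24, 0.58, -0.34], [-0.21, 0.06, -0.1], [-0.08, 0.28, 0.63]]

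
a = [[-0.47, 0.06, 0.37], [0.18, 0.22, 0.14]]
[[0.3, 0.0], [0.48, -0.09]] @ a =[[-0.14, 0.02, 0.11], [-0.24, 0.01, 0.16]]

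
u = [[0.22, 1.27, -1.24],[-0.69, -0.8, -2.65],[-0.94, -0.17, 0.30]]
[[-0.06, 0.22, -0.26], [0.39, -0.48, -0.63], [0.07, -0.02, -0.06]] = u @ [[-0.08, 0.00, 0.13],  [-0.12, 0.27, -0.02],  [-0.09, 0.1, 0.21]]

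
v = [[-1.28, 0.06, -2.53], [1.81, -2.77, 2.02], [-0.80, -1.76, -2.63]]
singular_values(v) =[4.78, 3.29, 0.0]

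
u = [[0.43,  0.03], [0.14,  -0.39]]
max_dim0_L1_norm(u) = 0.57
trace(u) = 0.04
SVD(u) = [[-0.76, -0.65], [-0.65, 0.76]] @ diag([0.4772417819344848, 0.3601947828272886]) @ [[-0.87, 0.49], [-0.49, -0.87]]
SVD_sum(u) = [[0.32, -0.18], [0.27, -0.15]] + [[0.11, 0.21],  [-0.13, -0.24]]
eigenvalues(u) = [0.44, -0.4]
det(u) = -0.17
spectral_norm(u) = 0.48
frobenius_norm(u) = 0.60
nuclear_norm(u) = 0.84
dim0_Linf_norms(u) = [0.43, 0.39]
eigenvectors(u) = [[0.99,  -0.04],  [0.17,  1.00]]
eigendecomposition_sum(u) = [[0.43, 0.02],  [0.07, 0.0]] + [[-0.00, 0.01], [0.07, -0.39]]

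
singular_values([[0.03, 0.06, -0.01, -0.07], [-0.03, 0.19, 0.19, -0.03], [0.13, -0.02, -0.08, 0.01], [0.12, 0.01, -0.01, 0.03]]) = [0.29, 0.17, 0.08, 0.01]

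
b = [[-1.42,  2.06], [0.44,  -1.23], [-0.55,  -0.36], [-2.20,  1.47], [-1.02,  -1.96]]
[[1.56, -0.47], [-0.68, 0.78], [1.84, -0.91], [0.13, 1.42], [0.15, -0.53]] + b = [[0.14, 1.59], [-0.24, -0.45], [1.29, -1.27], [-2.07, 2.89], [-0.87, -2.49]]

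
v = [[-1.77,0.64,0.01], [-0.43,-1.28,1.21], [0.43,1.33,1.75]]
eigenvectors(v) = [[(0.72+0j), (0.72-0j), 0.05+0.00j], [0.01+0.64j, (0.01-0.64j), 0.32+0.00j], [-0.05-0.25j, -0.05+0.25j, (0.95+0j)]]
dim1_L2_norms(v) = [1.88, 1.81, 2.24]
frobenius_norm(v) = 3.44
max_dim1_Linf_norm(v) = 1.77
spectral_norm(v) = 2.25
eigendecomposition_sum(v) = [[-0.89+0.25j, 0.30+0.86j, -0.05-0.31j], [-0.24-0.79j, (-0.77+0.28j), (0.27-0.05j)], [0.15+0.29j, 0.28-0.17j, (-0.1+0.04j)]] + [[(-0.89-0.25j), (0.3-0.86j), -0.05+0.31j], [(-0.24+0.79j), (-0.77-0.28j), 0.27+0.05j], [(0.15-0.29j), (0.28+0.17j), -0.10-0.04j]] + [[(0.01-0j), (0.04-0j), 0.11-0.00j], [(0.04-0j), (0.26-0j), (0.66-0j)], [(0.13-0j), 0.77-0.00j, (1.96-0j)]]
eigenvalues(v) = [(-1.76+0.57j), (-1.76-0.57j), (2.22+0j)]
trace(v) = -1.30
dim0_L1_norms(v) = [2.63, 3.25, 2.97]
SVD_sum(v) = [[0.02, 0.08, 0.13],[0.03, 0.15, 0.24],[0.25, 1.18, 1.87]] + [[-1.62,  0.82,  -0.3], [0.34,  -0.17,  0.06], [0.06,  -0.03,  0.01]] + [[-0.17, -0.26, 0.19], [-0.81, -1.26, 0.91], [0.11, 0.18, -0.13]]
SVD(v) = [[0.07, -0.98, -0.20], [0.13, 0.21, -0.97], [0.99, 0.04, 0.14]] @ diag([2.247921379423774, 1.883622950179219, 1.8014200102940057]) @ [[0.11, 0.53, 0.84], [0.88, -0.45, 0.16], [0.46, 0.72, -0.52]]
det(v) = 7.63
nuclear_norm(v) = 5.93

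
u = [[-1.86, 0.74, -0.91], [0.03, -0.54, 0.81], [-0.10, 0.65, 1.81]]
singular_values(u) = [2.43, 1.78, 0.63]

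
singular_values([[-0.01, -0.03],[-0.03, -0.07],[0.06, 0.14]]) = [0.17, 0.0]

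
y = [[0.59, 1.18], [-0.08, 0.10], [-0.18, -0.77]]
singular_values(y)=[1.53, 0.19]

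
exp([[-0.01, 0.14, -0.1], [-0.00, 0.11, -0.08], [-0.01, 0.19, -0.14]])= [[0.99, 0.14, -0.10],[0.0, 1.11, -0.08],[-0.01, 0.19, 0.86]]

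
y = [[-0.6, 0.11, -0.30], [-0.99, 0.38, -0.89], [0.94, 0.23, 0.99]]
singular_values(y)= [2.02, 0.45, 0.17]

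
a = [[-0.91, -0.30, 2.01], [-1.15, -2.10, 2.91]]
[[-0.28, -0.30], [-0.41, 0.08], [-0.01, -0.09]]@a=[[0.60,0.71,-1.44],[0.28,-0.05,-0.59],[0.11,0.19,-0.28]]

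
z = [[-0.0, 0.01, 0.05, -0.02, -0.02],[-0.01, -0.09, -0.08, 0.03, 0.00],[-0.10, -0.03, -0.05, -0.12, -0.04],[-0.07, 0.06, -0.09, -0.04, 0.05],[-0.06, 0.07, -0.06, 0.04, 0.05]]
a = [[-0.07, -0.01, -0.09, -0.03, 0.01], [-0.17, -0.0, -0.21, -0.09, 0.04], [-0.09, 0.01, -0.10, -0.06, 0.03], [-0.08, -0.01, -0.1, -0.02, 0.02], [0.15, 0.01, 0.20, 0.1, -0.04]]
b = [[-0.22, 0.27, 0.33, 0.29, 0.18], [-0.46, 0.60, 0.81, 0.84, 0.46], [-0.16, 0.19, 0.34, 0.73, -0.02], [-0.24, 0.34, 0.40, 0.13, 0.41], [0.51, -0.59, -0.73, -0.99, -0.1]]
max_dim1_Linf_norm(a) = 0.21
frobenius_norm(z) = 0.29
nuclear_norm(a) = 0.52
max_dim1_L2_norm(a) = 0.29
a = b @ z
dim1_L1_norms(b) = [1.29, 3.17, 1.44, 1.52, 2.92]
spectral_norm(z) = 0.21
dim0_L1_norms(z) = [0.24, 0.26, 0.33, 0.25, 0.16]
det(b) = -0.00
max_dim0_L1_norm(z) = 0.33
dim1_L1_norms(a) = [0.21, 0.51, 0.29, 0.23, 0.5]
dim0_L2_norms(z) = [0.14, 0.13, 0.15, 0.14, 0.08]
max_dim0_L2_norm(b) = 1.52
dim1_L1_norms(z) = [0.1, 0.21, 0.34, 0.31, 0.28]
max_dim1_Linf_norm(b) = 0.99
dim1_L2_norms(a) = [0.12, 0.29, 0.15, 0.13, 0.27]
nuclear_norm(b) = 3.10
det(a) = 0.00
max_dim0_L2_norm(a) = 0.33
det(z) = 0.00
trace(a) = -0.23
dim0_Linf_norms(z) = [0.1, 0.09, 0.09, 0.12, 0.05]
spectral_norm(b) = 2.34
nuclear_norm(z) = 0.53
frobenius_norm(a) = 0.46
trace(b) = 0.75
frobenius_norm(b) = 2.42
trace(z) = -0.13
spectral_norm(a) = 0.46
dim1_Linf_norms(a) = [0.09, 0.21, 0.1, 0.1, 0.2]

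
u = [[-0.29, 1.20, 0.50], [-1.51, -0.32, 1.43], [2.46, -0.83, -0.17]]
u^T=[[-0.29, -1.51, 2.46],[1.2, -0.32, -0.83],[0.50, 1.43, -0.17]]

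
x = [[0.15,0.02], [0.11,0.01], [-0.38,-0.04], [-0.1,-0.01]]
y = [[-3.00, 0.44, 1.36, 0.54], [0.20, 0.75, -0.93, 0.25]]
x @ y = [[-0.45, 0.08, 0.19, 0.09],  [-0.33, 0.06, 0.14, 0.06],  [1.13, -0.20, -0.48, -0.22],  [0.3, -0.05, -0.13, -0.06]]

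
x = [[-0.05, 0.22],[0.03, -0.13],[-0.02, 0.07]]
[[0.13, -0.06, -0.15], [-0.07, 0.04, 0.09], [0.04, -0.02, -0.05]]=x@[[0.66, 0.86, 0.50], [0.72, -0.08, -0.57]]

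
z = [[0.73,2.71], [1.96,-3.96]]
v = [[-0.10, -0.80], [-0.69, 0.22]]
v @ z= [[-1.64,2.9], [-0.07,-2.74]]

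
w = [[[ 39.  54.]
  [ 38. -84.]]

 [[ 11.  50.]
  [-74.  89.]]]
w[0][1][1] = -84.0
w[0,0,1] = 54.0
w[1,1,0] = -74.0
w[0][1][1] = -84.0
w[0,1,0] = 38.0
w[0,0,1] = 54.0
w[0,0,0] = 39.0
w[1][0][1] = 50.0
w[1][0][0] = 11.0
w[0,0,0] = 39.0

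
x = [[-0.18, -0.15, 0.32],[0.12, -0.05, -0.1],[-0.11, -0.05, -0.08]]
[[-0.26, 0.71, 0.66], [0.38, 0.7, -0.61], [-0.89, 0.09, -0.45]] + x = [[-0.44, 0.56, 0.98], [0.5, 0.65, -0.71], [-1.0, 0.04, -0.53]]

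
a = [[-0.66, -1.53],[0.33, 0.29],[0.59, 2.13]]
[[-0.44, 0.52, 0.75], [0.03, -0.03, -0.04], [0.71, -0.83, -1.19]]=a @ [[-0.28, 0.33, 0.47], [0.41, -0.48, -0.69]]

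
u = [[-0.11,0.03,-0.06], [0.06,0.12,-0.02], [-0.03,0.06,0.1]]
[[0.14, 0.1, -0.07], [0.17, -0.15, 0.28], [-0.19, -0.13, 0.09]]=u@ [[0.22, -0.71, 1.05], [0.92, -1.02, 1.8], [-2.34, -0.93, 0.11]]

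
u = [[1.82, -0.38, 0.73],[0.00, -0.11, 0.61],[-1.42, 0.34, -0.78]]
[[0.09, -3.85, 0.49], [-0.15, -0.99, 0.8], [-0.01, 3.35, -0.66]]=u@[[0.24, -1.54, -0.24],  [0.66, -0.56, 0.11],  [-0.13, -1.73, 1.33]]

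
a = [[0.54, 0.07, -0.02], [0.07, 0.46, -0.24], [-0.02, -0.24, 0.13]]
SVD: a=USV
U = [[-0.59, 0.81, -0.03], [-0.72, -0.51, 0.47], [0.36, 0.3, 0.88]]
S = [0.64, 0.49, 0.0]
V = [[-0.59, -0.72, 0.36], [0.81, -0.51, 0.30], [-0.03, 0.47, 0.88]]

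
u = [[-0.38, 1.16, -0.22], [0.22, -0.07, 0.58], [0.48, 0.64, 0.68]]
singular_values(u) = [1.34, 1.1, 0.18]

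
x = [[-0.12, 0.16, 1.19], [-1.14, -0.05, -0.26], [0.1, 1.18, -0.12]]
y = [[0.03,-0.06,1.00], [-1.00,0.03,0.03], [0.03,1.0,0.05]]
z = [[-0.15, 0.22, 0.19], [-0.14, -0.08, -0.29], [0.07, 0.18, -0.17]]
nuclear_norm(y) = 3.00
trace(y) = 0.11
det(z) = -0.02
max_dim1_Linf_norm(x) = 1.19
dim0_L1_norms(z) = [0.36, 0.48, 0.65]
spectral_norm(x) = 1.29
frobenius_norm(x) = 2.06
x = z + y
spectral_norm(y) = 1.01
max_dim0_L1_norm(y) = 1.09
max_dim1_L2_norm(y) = 1.0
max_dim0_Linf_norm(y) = 1.0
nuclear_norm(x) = 3.56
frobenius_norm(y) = 1.73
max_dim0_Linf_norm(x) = 1.19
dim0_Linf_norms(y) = [1.0, 1.0, 1.0]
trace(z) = -0.40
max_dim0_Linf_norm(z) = 0.29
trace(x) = -0.29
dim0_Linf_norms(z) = [0.15, 0.22, 0.29]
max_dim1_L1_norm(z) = 0.56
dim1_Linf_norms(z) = [0.22, 0.29, 0.18]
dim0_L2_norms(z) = [0.22, 0.3, 0.39]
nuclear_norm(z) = 0.89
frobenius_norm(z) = 0.53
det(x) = -1.66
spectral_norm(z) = 0.41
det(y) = -1.00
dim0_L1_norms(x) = [1.36, 1.39, 1.57]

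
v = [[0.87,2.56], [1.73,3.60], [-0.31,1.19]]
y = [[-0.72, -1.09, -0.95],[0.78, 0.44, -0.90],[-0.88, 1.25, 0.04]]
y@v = [[-2.22, -6.90],[1.72, 2.51],[1.38, 2.29]]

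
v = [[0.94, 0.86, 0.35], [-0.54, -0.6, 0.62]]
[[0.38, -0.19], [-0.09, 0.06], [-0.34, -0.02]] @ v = [[0.46, 0.44, 0.02], [-0.12, -0.11, 0.01], [-0.31, -0.28, -0.13]]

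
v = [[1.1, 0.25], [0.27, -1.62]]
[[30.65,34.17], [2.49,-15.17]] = v@[[27.18, 27.88], [2.99, 14.01]]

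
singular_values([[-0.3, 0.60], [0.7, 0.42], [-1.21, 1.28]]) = [1.88, 0.82]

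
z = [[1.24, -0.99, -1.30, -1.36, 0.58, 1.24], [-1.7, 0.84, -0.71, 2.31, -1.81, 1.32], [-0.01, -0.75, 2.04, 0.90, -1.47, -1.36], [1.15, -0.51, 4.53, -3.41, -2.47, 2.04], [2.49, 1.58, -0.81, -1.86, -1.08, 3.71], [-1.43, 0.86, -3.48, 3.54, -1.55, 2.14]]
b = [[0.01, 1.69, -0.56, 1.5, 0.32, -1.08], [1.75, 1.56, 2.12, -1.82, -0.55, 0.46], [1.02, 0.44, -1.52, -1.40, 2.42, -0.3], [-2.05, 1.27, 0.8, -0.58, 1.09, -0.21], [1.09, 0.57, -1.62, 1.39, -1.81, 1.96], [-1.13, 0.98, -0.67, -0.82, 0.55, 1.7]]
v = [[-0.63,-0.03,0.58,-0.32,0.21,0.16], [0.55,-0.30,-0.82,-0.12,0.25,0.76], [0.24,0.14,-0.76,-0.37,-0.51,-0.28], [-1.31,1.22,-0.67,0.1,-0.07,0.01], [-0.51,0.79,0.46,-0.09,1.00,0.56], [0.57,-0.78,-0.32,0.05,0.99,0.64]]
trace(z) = 1.77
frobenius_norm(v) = 3.50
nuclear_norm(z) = 22.49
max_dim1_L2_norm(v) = 1.92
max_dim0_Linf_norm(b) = 2.42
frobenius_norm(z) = 11.75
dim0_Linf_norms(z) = [2.49, 1.58, 4.53, 3.54, 2.47, 3.71]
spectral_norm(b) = 4.36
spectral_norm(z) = 8.36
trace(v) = 0.05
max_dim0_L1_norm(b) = 7.51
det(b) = 1.92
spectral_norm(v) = 2.37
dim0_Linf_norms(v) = [1.31, 1.22, 0.82, 0.37, 1.0, 0.76]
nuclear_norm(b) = 17.01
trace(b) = -0.64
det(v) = 0.66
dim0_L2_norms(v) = [1.75, 1.68, 1.53, 0.52, 1.53, 1.19]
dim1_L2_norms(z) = [2.82, 3.8, 3.09, 6.63, 5.27, 5.87]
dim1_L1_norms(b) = [5.16, 8.26, 7.1, 6.0, 8.44, 5.85]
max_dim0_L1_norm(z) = 13.38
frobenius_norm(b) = 7.73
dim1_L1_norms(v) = [1.93, 2.8, 2.3, 3.38, 3.41, 3.35]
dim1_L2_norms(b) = [2.59, 3.72, 3.38, 2.83, 3.63, 2.56]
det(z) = -0.50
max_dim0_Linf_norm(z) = 4.53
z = v @ b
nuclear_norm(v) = 7.21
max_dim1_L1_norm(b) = 8.44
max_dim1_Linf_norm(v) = 1.31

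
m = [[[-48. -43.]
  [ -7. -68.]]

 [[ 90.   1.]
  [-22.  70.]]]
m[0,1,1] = -68.0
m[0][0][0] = -48.0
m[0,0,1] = -43.0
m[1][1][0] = -22.0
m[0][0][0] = -48.0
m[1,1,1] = 70.0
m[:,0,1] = [-43.0, 1.0]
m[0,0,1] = -43.0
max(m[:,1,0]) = -7.0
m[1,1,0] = -22.0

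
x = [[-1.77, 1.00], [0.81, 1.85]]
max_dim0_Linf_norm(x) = 1.85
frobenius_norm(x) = 2.87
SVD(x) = [[0.73, 0.68],  [0.68, -0.73]] @ diag([2.126719160277751, 1.9205638789968682]) @ [[-0.35,0.94], [-0.94,-0.35]]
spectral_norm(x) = 2.13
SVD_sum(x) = [[-0.54, 1.46], [-0.50, 1.36]] + [[-1.23, -0.46], [1.31, 0.49]]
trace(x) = 0.08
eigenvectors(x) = [[-0.98, -0.25], [0.21, -0.97]]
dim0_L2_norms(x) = [1.95, 2.1]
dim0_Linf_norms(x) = [1.77, 1.85]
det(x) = -4.08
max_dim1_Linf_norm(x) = 1.85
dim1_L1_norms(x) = [2.77, 2.66]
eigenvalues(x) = [-1.98, 2.06]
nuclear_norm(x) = 4.05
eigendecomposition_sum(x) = [[-1.88, 0.49], [0.40, -0.1]] + [[0.11, 0.51], [0.41, 1.95]]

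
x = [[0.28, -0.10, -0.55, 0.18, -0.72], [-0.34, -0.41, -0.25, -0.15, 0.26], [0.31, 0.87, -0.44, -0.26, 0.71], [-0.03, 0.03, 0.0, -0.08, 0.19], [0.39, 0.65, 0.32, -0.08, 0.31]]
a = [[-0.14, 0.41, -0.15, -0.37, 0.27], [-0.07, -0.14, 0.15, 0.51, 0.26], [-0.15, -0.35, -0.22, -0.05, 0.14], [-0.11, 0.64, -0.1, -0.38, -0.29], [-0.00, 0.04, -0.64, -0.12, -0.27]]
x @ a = [[0.03,0.41,0.51,-0.11,0.11], [0.13,-0.08,-0.11,-0.05,-0.26], [-0.01,0.02,-0.25,0.36,0.13], [0.01,-0.06,-0.1,0.03,-0.03], [-0.14,-0.08,-0.22,0.16,0.26]]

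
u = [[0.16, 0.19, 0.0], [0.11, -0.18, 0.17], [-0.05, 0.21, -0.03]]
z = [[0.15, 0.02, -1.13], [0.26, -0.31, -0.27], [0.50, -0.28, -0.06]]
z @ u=[[0.08, -0.21, 0.04], [0.02, 0.05, -0.04], [0.05, 0.13, -0.05]]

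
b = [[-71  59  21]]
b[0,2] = 21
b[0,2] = 21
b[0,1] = 59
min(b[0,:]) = -71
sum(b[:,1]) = 59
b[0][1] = 59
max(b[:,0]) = -71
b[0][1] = 59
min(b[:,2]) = 21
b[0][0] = -71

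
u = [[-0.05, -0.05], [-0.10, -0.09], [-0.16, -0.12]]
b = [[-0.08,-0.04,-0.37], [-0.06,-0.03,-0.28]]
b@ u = [[0.07,  0.05], [0.05,  0.04]]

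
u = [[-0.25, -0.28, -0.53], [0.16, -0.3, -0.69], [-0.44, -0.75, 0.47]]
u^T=[[-0.25, 0.16, -0.44],[-0.28, -0.30, -0.75],[-0.53, -0.69, 0.47]]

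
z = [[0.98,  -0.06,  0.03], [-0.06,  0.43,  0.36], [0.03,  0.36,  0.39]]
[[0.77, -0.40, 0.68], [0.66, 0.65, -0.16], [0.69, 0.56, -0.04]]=z @ [[0.82, -0.37, 0.64], [0.95, 0.96, -0.64], [0.83, 0.59, 0.44]]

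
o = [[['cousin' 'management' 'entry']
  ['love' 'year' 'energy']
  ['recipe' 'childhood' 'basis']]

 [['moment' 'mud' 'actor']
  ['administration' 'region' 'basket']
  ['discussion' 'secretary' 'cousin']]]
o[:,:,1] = [['management', 'year', 'childhood'], ['mud', 'region', 'secretary']]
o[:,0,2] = ['entry', 'actor']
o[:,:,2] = [['entry', 'energy', 'basis'], ['actor', 'basket', 'cousin']]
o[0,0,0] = 'cousin'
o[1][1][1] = 'region'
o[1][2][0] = 'discussion'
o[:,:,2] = [['entry', 'energy', 'basis'], ['actor', 'basket', 'cousin']]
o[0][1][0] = 'love'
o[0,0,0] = 'cousin'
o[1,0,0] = 'moment'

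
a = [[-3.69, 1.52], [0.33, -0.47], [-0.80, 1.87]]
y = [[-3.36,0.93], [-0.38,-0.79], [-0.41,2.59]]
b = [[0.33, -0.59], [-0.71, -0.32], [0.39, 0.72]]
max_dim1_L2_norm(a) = 3.99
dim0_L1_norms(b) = [1.43, 1.63]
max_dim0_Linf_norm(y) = 3.36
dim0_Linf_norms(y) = [3.36, 2.59]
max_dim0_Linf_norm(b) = 0.72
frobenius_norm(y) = 4.45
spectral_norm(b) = 1.09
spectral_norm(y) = 3.76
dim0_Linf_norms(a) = [3.69, 1.87]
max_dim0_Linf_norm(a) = 3.69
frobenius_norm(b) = 1.32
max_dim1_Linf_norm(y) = 3.36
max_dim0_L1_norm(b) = 1.63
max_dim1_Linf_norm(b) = 0.72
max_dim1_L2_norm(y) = 3.49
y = a + b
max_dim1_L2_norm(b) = 0.82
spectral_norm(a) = 4.31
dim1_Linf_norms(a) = [3.69, 0.47, 1.87]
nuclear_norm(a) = 5.66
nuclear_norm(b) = 1.83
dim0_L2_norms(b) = [0.87, 0.98]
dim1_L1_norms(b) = [0.92, 1.03, 1.11]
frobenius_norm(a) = 4.52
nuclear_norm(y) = 6.14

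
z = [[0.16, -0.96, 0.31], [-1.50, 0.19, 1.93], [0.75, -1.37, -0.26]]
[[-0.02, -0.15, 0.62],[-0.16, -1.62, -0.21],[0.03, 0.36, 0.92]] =z @[[-0.42,0.61,0.3],[-0.18,0.14,-0.54],[-0.39,-0.38,0.18]]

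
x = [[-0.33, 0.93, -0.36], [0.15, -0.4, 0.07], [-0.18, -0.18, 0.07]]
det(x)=0.019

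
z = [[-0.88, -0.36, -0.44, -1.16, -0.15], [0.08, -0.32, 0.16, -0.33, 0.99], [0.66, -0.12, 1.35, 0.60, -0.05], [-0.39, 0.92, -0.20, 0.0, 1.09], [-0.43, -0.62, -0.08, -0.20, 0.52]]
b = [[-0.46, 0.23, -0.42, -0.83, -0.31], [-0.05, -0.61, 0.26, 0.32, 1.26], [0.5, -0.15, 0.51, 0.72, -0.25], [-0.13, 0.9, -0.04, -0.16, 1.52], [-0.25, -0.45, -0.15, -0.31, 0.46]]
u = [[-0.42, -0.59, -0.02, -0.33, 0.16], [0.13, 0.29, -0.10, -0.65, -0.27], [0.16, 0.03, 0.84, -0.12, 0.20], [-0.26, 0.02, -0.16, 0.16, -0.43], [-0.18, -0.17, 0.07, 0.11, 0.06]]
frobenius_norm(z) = 3.07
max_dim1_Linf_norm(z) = 1.35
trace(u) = 0.93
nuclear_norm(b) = 4.98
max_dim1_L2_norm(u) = 0.89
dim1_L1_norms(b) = [2.25, 2.5, 2.13, 2.75, 1.62]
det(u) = -0.01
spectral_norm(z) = 2.17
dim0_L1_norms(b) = [1.39, 2.34, 1.38, 2.34, 3.8]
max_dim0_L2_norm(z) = 1.57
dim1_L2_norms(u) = [0.81, 0.78, 0.89, 0.55, 0.29]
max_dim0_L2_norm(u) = 0.86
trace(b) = -0.26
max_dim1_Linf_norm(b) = 1.52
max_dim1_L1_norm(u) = 1.52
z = b + u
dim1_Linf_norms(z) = [1.16, 0.99, 1.35, 1.09, 0.62]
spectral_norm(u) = 0.96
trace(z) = 0.67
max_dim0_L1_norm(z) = 2.8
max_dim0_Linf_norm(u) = 0.84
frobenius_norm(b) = 2.87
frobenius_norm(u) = 1.56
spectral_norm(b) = 2.09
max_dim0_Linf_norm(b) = 1.52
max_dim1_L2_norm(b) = 1.78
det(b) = 0.03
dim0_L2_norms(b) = [0.74, 1.21, 0.73, 1.2, 2.07]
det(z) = -1.01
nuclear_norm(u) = 3.05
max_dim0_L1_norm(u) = 1.37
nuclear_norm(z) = 6.04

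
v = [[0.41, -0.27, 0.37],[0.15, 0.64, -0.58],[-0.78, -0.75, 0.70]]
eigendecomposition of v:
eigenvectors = [[(-0.64+0j), -0.64-0.00j, (-0.16+0j)], [0.61+0.17j, 0.61-0.17j, (0.72+0j)], [-0.30-0.33j, -0.30+0.33j, (0.67+0j)]]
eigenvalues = [(0.84+0.26j), (0.84-0.26j), (0.07+0j)]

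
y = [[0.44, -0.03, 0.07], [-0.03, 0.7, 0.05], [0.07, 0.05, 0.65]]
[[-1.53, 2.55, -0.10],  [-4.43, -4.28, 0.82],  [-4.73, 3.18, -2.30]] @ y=[[-0.76, 1.83, -0.04], [-1.76, -2.82, 0.01], [-2.34, 2.25, -1.67]]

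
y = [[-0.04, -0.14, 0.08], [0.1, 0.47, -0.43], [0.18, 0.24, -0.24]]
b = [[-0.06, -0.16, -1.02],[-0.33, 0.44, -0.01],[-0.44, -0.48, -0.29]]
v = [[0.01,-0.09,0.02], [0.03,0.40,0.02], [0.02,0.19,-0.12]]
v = y @ b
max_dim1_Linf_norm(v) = 0.4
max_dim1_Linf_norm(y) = 0.47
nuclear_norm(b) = 2.22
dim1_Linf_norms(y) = [0.14, 0.47, 0.24]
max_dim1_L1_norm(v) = 0.45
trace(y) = 0.19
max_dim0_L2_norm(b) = 1.06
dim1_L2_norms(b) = [1.03, 0.55, 0.71]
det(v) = -0.00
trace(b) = 0.09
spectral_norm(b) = 1.13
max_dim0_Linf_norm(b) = 1.02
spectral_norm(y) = 0.76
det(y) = 0.00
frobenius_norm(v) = 0.47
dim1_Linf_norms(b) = [1.02, 0.44, 0.48]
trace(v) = 0.29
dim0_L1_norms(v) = [0.06, 0.68, 0.16]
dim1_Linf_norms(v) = [0.09, 0.4, 0.19]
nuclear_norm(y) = 0.91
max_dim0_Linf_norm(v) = 0.4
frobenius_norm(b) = 1.37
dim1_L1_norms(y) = [0.26, 1.0, 0.66]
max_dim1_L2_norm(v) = 0.4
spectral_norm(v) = 0.45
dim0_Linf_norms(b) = [0.44, 0.48, 1.02]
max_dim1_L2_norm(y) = 0.64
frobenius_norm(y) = 0.77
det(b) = -0.34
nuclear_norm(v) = 0.59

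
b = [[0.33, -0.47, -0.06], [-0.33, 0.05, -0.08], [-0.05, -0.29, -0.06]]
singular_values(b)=[0.65, 0.33, 0.03]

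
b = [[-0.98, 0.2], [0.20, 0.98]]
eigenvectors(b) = [[-0.99, -0.10], [0.10, -0.99]]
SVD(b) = [[-0.98, 0.20], [0.20, 0.98]] @ diag([1.0001999800039991, 1.000199980003999]) @ [[1.00, 0.0], [0.00, 1.0]]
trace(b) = 0.00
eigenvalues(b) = [-1.0, 1.0]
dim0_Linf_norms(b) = [0.98, 0.98]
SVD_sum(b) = [[-0.98, 0.00], [0.2, 0.00]] + [[0.0, 0.20], [0.0, 0.98]]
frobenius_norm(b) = 1.41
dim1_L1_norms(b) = [1.18, 1.18]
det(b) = -1.00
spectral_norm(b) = 1.00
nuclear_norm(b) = 2.00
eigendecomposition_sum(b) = [[-0.99, 0.10], [0.10, -0.01]] + [[0.01, 0.10], [0.1, 0.99]]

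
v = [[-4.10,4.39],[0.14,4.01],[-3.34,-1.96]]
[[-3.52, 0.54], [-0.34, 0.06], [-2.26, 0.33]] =v @ [[0.74,-0.11],[-0.11,0.02]]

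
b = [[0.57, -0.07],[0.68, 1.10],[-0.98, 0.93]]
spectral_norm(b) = 1.48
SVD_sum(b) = [[0.13, -0.28], [-0.30, 0.63], [-0.54, 1.14]] + [[0.44,0.21],[0.98,0.47],[-0.44,-0.21]]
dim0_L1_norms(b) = [2.23, 2.1]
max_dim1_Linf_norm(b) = 1.1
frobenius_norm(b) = 1.96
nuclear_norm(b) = 2.76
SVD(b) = [[0.21, 0.38], [-0.48, 0.85], [-0.85, -0.38]] @ diag([1.4752100689618748, 1.2850117713209872]) @ [[0.43, -0.90], [0.90, 0.43]]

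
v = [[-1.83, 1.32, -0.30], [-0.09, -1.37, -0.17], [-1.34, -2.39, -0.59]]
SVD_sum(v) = [[0.19, 0.75, 0.13], [-0.32, -1.30, -0.22], [-0.64, -2.59, -0.44]] + [[-2.02, 0.57, -0.43], [0.23, -0.07, 0.05], [-0.7, 0.20, -0.15]] + [[-0.0, -0.00, 0.0], [-0.0, -0.0, 0.0], [0.00, 0.00, -0.00]]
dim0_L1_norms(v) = [3.26, 5.08, 1.06]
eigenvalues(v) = [(-0.01+0j), (-1.89+0.32j), (-1.89-0.32j)]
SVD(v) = [[0.25,0.94,-0.24], [-0.44,-0.11,-0.89], [-0.86,0.33,0.38]] @ diag([3.1254493986420395, 2.2765234549325024, 0.002648711063562965]) @ [[0.24, 0.96, 0.16], [-0.94, 0.27, -0.20], [0.24, 0.11, -0.97]]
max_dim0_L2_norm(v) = 3.05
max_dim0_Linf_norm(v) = 2.39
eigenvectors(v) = [[-0.23+0.00j, (0.33-0.37j), (0.33+0.37j)], [-0.10+0.00j, (0.26+0.1j), (0.26-0.1j)], [(0.97+0j), 0.82+0.00j, (0.82-0j)]]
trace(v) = -3.79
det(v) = -0.02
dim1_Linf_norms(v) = [1.83, 1.37, 2.39]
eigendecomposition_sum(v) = [[-0.00+0.00j,(-0+0j),0j], [(-0+0j),(-0+0j),0j], [-0j,(0.01-0j),-0.00-0.00j]] + [[(-0.91-0.26j), 0.66+1.55j, (-0.15+0.1j)], [-0.04-0.53j, -0.68+0.66j, -0.09-0.06j], [-0.67-1.42j, (-1.2+2.51j), -0.29-0.07j]] + [[-0.91+0.26j, (0.66-1.55j), -0.15-0.10j], [-0.04+0.53j, -0.68-0.66j, (-0.09+0.06j)], [-0.67+1.42j, (-1.2-2.51j), -0.29+0.07j]]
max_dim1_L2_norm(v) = 2.8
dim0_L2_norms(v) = [2.27, 3.05, 0.68]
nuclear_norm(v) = 5.40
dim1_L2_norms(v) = [2.28, 1.38, 2.8]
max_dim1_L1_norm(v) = 4.32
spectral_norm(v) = 3.13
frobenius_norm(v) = 3.87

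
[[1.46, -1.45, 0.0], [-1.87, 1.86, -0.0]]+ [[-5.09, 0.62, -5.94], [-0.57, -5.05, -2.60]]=[[-3.63, -0.83, -5.94], [-2.44, -3.19, -2.6]]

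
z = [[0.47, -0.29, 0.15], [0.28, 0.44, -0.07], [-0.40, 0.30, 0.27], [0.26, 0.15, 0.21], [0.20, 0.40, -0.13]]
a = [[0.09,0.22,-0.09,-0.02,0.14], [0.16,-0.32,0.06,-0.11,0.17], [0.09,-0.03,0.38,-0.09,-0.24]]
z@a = [[0.01, 0.19, -0.0, 0.01, -0.02], [0.09, -0.08, -0.03, -0.05, 0.13], [0.04, -0.19, 0.16, -0.05, -0.07], [0.07, 0.00, 0.07, -0.04, 0.01], [0.07, -0.08, -0.04, -0.04, 0.13]]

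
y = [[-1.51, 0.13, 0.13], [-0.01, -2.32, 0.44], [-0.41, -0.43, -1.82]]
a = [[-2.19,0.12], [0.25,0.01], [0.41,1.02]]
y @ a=[[3.39, -0.05], [-0.38, 0.42], [0.04, -1.91]]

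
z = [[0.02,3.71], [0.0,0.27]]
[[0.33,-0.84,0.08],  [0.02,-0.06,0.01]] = z@[[-0.18, 0.51, 0.06],[0.09, -0.23, 0.02]]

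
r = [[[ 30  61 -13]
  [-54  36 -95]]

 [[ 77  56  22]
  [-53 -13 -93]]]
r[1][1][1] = -13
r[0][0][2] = -13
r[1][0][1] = 56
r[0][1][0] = -54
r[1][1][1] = -13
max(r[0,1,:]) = 36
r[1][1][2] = -93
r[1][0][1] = 56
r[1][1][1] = -13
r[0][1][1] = 36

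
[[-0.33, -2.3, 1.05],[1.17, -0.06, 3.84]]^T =[[-0.33, 1.17], [-2.30, -0.06], [1.05, 3.84]]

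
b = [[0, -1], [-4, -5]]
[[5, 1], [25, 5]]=b @ [[0, 0], [-5, -1]]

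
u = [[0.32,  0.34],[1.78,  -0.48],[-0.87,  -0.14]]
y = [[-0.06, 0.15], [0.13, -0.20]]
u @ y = [[0.03, -0.02], [-0.17, 0.36], [0.03, -0.1]]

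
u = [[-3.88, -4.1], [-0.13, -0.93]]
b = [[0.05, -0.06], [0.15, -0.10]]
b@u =[[-0.19, -0.15], [-0.57, -0.52]]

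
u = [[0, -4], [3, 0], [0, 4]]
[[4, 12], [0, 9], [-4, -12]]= u @ [[0, 3], [-1, -3]]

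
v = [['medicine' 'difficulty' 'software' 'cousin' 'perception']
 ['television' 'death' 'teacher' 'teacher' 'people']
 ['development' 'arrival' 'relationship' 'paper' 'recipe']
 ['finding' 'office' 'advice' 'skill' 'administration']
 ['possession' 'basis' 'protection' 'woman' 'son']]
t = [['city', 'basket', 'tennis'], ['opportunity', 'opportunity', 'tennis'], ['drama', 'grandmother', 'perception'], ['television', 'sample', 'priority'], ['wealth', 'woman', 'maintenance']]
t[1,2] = 'tennis'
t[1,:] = ['opportunity', 'opportunity', 'tennis']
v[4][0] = 'possession'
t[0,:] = ['city', 'basket', 'tennis']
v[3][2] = 'advice'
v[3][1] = 'office'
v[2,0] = 'development'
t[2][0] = 'drama'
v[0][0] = 'medicine'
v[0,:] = ['medicine', 'difficulty', 'software', 'cousin', 'perception']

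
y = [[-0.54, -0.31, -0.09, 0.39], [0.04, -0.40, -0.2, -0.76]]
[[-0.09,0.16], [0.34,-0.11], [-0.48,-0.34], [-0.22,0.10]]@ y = [[0.06, -0.04, -0.02, -0.16], [-0.19, -0.06, -0.01, 0.22], [0.25, 0.28, 0.11, 0.07], [0.12, 0.03, -0.0, -0.16]]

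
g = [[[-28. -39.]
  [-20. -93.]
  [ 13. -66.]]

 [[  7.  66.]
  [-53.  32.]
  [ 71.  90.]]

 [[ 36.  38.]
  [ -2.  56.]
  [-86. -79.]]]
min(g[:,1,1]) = -93.0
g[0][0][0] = -28.0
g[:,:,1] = [[-39.0, -93.0, -66.0], [66.0, 32.0, 90.0], [38.0, 56.0, -79.0]]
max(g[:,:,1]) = 90.0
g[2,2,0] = -86.0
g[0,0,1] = -39.0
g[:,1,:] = [[-20.0, -93.0], [-53.0, 32.0], [-2.0, 56.0]]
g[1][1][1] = 32.0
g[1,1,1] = 32.0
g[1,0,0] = 7.0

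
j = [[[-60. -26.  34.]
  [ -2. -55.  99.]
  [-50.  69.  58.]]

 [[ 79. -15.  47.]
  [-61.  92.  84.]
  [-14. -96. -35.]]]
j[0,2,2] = 58.0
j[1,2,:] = [-14.0, -96.0, -35.0]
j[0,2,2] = 58.0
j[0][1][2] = 99.0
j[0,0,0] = -60.0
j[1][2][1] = -96.0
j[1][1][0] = -61.0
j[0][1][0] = -2.0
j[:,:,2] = [[34.0, 99.0, 58.0], [47.0, 84.0, -35.0]]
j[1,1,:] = [-61.0, 92.0, 84.0]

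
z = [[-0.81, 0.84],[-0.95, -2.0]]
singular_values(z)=[2.26, 1.07]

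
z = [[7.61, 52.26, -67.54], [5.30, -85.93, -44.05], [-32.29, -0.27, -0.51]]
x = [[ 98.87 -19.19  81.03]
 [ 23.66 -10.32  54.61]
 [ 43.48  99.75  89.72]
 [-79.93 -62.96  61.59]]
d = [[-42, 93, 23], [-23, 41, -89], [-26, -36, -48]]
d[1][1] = 41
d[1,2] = -89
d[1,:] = [-23, 41, -89]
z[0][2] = -67.54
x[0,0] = 98.87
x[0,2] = 81.03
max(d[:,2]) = 23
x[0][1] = -19.19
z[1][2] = -44.05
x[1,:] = [23.66, -10.32, 54.61]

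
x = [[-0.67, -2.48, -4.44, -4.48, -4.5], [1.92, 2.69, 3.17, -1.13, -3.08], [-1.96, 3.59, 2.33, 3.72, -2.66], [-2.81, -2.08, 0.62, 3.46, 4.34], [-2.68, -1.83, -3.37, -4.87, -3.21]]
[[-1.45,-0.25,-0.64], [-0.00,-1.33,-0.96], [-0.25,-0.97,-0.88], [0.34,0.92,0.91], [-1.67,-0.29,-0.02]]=x@[[0.21, 0.03, -0.1], [0.04, -0.02, 0.1], [0.02, -0.20, -0.08], [0.10, 0.05, -0.12], [0.15, 0.21, 0.30]]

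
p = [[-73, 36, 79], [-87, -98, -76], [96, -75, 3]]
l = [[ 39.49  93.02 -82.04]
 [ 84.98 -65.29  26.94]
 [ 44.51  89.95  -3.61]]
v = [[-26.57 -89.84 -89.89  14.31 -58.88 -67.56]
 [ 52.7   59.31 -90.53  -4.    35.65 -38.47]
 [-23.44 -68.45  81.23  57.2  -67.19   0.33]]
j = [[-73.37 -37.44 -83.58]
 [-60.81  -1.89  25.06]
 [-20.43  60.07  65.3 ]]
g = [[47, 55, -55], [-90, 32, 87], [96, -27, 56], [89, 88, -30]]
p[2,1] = -75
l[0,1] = 93.02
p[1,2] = -76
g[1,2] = 87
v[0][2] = -89.89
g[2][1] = -27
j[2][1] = 60.07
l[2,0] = 44.51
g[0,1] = 55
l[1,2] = 26.94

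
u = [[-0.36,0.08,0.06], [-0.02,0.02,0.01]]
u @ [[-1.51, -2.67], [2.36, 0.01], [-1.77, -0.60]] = [[0.63, 0.93], [0.06, 0.05]]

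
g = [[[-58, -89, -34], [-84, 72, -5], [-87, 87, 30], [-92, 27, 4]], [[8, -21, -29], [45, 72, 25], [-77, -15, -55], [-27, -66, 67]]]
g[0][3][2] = 4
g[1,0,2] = -29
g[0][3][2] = 4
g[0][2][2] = 30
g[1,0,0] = 8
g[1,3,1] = -66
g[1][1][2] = 25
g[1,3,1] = -66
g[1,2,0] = -77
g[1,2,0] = -77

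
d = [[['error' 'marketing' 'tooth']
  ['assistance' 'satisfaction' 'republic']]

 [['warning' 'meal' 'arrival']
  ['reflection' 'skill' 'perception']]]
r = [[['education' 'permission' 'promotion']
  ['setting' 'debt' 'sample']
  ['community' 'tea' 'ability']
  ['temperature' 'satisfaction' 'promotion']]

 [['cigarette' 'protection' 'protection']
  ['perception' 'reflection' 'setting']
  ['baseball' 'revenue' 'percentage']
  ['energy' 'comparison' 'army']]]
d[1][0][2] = 'arrival'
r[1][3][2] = 'army'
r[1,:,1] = ['protection', 'reflection', 'revenue', 'comparison']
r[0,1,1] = 'debt'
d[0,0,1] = 'marketing'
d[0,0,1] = 'marketing'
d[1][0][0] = 'warning'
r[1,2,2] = 'percentage'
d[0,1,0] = 'assistance'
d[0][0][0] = 'error'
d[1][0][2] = 'arrival'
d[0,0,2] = 'tooth'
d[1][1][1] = 'skill'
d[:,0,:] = [['error', 'marketing', 'tooth'], ['warning', 'meal', 'arrival']]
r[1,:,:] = [['cigarette', 'protection', 'protection'], ['perception', 'reflection', 'setting'], ['baseball', 'revenue', 'percentage'], ['energy', 'comparison', 'army']]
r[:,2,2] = ['ability', 'percentage']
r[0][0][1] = 'permission'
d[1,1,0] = 'reflection'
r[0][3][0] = 'temperature'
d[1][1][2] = 'perception'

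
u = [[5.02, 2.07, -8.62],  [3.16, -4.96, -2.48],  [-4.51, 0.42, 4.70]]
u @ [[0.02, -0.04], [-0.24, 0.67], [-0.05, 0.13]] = [[0.03,0.07], [1.38,-3.77], [-0.43,1.07]]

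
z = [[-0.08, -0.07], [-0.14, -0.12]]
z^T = [[-0.08,-0.14], [-0.07,-0.12]]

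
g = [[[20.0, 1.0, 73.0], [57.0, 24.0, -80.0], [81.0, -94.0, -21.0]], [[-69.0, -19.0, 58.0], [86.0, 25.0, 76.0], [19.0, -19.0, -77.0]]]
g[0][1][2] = -80.0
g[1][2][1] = -19.0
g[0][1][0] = 57.0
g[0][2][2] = -21.0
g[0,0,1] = 1.0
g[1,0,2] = 58.0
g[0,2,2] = -21.0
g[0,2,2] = -21.0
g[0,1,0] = 57.0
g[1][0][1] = -19.0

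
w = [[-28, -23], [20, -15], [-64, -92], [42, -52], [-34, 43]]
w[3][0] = 42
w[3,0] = 42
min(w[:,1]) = -92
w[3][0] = 42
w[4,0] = -34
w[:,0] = [-28, 20, -64, 42, -34]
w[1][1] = -15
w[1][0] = 20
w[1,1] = -15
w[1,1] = -15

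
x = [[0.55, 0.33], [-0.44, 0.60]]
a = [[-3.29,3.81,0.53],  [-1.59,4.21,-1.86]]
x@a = [[-2.33, 3.48, -0.32], [0.49, 0.85, -1.35]]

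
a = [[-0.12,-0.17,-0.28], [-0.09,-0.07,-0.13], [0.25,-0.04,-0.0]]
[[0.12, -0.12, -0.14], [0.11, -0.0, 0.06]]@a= [[-0.04, -0.01, -0.02], [0.0, -0.02, -0.03]]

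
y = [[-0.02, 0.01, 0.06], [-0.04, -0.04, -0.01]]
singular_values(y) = [0.06, 0.06]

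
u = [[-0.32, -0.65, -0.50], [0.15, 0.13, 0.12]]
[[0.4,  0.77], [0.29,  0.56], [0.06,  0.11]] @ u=[[-0.01, -0.16, -0.11], [-0.01, -0.12, -0.08], [-0.00, -0.02, -0.02]]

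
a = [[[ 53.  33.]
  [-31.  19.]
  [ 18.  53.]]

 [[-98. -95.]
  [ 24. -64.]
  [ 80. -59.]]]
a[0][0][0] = 53.0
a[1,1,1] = -64.0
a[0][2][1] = 53.0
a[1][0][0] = -98.0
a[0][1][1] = 19.0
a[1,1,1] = -64.0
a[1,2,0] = 80.0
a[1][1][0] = 24.0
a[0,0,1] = 33.0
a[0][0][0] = 53.0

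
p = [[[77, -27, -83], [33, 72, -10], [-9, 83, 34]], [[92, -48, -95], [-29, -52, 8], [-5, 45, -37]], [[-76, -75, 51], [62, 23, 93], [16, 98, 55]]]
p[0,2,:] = [-9, 83, 34]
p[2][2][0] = 16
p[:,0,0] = [77, 92, -76]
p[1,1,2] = 8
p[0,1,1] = 72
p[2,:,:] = [[-76, -75, 51], [62, 23, 93], [16, 98, 55]]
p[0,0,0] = 77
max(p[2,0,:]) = 51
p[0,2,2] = 34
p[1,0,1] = -48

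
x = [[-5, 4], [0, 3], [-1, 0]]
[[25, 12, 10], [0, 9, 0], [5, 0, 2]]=x @ [[-5, 0, -2], [0, 3, 0]]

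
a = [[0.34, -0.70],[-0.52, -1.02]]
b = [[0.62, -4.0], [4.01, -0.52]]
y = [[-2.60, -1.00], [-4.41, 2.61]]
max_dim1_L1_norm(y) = 7.02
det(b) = 15.72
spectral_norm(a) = 1.27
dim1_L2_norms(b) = [4.05, 4.04]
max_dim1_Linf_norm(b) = 4.01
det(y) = -11.20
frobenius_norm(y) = 5.83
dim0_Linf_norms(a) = [0.52, 1.02]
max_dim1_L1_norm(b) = 4.62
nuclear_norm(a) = 1.83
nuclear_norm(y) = 7.51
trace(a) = -0.68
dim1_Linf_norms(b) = [4.0, 4.01]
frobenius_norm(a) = 1.38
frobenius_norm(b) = 5.72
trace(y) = 0.01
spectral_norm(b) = 4.58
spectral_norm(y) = 5.46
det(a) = -0.71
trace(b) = 0.10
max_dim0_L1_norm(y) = 7.01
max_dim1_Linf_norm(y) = 4.41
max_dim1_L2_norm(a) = 1.14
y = a @ b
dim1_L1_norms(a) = [1.04, 1.54]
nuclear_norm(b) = 8.01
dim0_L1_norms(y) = [7.01, 3.61]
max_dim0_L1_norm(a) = 1.72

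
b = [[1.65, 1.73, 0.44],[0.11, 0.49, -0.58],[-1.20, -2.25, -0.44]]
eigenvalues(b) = [-0.89, 1.98, 0.61]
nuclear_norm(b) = 4.67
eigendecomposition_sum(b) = [[0.14, 0.37, 0.33], [-0.13, -0.35, -0.31], [-0.29, -0.75, -0.69]] + [[1.16,  1.61,  -0.17],  [0.48,  0.67,  -0.07],  [-1.02,  -1.42,  0.15]] + [[0.35, -0.24, 0.28], [-0.24, 0.17, -0.19], [0.11, -0.08, 0.09]]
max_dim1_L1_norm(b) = 3.89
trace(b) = 1.70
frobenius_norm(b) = 3.63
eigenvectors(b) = [[-0.4, -0.72, -0.80], [0.38, -0.3, 0.55], [0.83, 0.63, -0.26]]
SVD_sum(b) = [[1.36,1.94,0.38], [0.21,0.3,0.06], [-1.46,-2.08,-0.41]] + [[0.07, -0.09, 0.2], [-0.21, 0.26, -0.56], [0.04, -0.05, 0.10]] + [[0.21, -0.12, -0.14], [0.11, -0.07, -0.07], [0.22, -0.12, -0.14]]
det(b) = -1.07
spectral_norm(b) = 3.54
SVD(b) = [[-0.68, -0.33, -0.66], [-0.10, 0.93, -0.35], [0.73, -0.17, -0.67]] @ diag([3.537113808454327, 0.7060324611540575, 0.4290035778853909]) @ [[-0.57, -0.81, -0.16], [-0.32, 0.39, -0.86], [-0.76, 0.44, 0.49]]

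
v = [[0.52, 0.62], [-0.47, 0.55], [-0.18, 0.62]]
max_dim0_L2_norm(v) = 1.04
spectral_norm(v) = 1.04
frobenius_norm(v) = 1.26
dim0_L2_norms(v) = [0.72, 1.04]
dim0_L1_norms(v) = [1.17, 1.79]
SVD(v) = [[-0.55, 0.79],[-0.57, -0.58],[-0.61, -0.17]] @ diag([1.0370265013112856, 0.7208162287144164]) @ [[0.09,-1.00], [1.0,0.09]]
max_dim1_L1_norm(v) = 1.14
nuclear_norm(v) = 1.76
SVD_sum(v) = [[-0.05, 0.57], [-0.05, 0.59], [-0.05, 0.63]] + [[0.57,0.05], [-0.42,-0.04], [-0.13,-0.01]]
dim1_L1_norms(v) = [1.14, 1.02, 0.8]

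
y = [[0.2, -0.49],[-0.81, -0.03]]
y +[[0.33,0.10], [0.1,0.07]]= [[0.53,-0.39], [-0.71,0.04]]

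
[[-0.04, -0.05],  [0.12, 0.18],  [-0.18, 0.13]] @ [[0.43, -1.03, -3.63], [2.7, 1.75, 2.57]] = [[-0.15,-0.05,0.02],[0.54,0.19,0.03],[0.27,0.41,0.99]]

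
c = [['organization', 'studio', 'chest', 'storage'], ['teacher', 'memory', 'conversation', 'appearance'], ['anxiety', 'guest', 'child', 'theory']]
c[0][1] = 'studio'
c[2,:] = ['anxiety', 'guest', 'child', 'theory']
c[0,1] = 'studio'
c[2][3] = 'theory'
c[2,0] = 'anxiety'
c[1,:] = ['teacher', 'memory', 'conversation', 'appearance']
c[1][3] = 'appearance'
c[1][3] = 'appearance'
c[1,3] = 'appearance'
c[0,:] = ['organization', 'studio', 'chest', 'storage']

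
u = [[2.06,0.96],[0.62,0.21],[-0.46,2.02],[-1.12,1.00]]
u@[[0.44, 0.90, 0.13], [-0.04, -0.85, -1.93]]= [[0.87, 1.04, -1.58], [0.26, 0.38, -0.32], [-0.28, -2.13, -3.96], [-0.53, -1.86, -2.08]]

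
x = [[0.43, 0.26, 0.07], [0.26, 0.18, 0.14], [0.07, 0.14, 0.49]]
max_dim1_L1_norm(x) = 0.76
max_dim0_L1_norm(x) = 0.76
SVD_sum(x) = [[0.29, 0.22, 0.26], [0.22, 0.17, 0.20], [0.26, 0.20, 0.23]] + [[0.14,0.04,-0.19], [0.04,0.01,-0.06], [-0.19,-0.06,0.26]] + [[0.0, -0.00, 0.0], [-0.00, 0.00, -0.00], [0.00, -0.00, 0.0]]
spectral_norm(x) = 0.69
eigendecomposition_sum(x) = [[0.00, -0.00, 0.0],  [-0.00, 0.0, -0.00],  [0.0, -0.0, 0.00]] + [[0.29, 0.22, 0.26], [0.22, 0.17, 0.20], [0.26, 0.20, 0.23]] + [[0.14, 0.04, -0.19], [0.04, 0.01, -0.06], [-0.19, -0.06, 0.26]]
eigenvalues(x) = [0.0, 0.69, 0.41]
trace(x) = 1.10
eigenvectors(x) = [[0.49, -0.65, -0.58], [-0.85, -0.49, -0.17], [0.17, -0.58, 0.8]]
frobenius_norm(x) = 0.80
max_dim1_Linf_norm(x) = 0.49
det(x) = 0.00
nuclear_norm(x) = 1.10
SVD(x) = [[-0.65, 0.58, 0.49], [-0.49, 0.17, -0.85], [-0.58, -0.80, 0.17]] @ diag([0.688398541793698, 0.4095156861602274, 0.0020857720460744525]) @ [[-0.65, -0.49, -0.58], [0.58, 0.17, -0.80], [0.49, -0.85, 0.17]]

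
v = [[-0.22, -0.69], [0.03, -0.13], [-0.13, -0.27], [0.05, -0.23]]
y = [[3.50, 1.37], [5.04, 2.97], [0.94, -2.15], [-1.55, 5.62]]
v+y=[[3.28, 0.68], [5.07, 2.84], [0.81, -2.42], [-1.5, 5.39]]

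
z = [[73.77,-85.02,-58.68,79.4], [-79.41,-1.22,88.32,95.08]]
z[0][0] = 73.77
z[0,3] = 79.4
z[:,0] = [73.77, -79.41]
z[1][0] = -79.41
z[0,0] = 73.77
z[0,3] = 79.4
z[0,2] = -58.68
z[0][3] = 79.4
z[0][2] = -58.68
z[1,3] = 95.08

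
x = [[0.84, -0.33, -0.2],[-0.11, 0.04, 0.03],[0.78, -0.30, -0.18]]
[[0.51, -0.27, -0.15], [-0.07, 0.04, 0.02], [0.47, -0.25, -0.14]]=x @ [[0.52, -0.22, 0.02],[-0.22, 0.15, 0.17],[0.02, 0.17, 0.56]]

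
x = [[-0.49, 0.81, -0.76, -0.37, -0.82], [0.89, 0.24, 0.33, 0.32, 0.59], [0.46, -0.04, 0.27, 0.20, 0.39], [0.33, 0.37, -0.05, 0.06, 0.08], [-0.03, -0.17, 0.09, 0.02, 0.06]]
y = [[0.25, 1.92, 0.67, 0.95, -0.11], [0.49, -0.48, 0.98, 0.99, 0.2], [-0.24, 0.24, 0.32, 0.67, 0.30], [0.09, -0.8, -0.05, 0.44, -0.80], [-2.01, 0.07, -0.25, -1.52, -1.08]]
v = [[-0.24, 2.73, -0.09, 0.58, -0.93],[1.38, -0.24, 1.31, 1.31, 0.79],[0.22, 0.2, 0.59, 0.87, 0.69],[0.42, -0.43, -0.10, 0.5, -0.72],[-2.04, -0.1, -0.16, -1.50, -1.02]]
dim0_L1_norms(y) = [3.08, 3.51, 2.27, 4.57, 2.49]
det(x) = 0.00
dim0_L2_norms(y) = [2.1, 2.15, 1.26, 2.2, 1.4]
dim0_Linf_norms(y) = [2.01, 1.92, 0.98, 1.52, 1.08]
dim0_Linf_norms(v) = [2.04, 2.73, 1.31, 1.5, 1.02]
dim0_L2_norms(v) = [2.52, 2.78, 1.45, 2.3, 1.88]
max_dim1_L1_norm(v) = 5.03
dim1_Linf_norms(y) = [1.92, 0.99, 0.67, 0.8, 2.01]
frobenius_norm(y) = 4.17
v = y + x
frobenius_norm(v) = 5.00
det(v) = 4.87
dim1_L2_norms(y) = [2.26, 1.57, 0.87, 1.22, 2.75]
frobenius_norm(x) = 2.11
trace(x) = 0.14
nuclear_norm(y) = 7.92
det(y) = 3.23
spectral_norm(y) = 3.18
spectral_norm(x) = 1.87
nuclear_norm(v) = 9.20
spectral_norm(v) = 3.73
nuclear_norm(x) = 2.87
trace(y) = -0.55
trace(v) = -0.41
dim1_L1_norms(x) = [3.25, 2.37, 1.36, 0.89, 0.37]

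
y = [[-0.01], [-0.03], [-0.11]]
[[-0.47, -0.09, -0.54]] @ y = [[0.07]]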